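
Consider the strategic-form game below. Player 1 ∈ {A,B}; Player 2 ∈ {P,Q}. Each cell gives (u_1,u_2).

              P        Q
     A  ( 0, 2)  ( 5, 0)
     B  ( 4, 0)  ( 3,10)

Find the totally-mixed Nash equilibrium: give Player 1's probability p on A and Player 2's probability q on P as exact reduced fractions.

P1 indiff ⇒ q·0+(1-q)·5 = q·4+(1-q)·3 ⇒ q(-4) = (1-q)(-2) ⇒ q = 1/3
P2 indiff ⇒ p·2+(1-p)·0 = p·0+(1-p)·10 ⇒ p(2) = (1-p)(10) ⇒ p = 5/6

p=5/6, q=1/3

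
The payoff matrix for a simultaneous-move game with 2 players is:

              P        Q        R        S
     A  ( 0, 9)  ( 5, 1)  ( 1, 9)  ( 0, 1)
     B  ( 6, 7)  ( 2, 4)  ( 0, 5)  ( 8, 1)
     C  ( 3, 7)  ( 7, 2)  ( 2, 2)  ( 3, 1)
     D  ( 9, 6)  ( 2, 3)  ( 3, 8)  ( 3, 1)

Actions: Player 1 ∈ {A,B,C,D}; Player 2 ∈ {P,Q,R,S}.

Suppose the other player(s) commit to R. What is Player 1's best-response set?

P1 best: {D}

u_1(A vs R) = 1
u_1(B vs R) = 0
u_1(C vs R) = 2
u_1(D vs R) = 3
max payoff 3 at {D}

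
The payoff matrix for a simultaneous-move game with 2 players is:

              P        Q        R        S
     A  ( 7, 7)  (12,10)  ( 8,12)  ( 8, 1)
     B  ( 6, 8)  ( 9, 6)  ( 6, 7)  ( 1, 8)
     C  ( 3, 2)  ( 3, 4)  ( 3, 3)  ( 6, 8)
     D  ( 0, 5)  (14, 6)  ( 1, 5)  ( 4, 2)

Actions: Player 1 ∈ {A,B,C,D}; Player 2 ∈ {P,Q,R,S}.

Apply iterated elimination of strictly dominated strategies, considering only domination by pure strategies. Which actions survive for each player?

IESDS → P1:{A,D} P2:{Q,R}

P1 drop B (A beats it: P:7>6 Q:12>9 R:8>6 S:8>1)
P1 drop C (A beats it: P:7>3 Q:12>3 R:8>3 S:8>6)
P2 drop P (Q beats it: A:10>7 D:6>5)
P2 drop S (Q beats it: A:10>1 D:6>2)
P1→{A,D} P2→{Q,R}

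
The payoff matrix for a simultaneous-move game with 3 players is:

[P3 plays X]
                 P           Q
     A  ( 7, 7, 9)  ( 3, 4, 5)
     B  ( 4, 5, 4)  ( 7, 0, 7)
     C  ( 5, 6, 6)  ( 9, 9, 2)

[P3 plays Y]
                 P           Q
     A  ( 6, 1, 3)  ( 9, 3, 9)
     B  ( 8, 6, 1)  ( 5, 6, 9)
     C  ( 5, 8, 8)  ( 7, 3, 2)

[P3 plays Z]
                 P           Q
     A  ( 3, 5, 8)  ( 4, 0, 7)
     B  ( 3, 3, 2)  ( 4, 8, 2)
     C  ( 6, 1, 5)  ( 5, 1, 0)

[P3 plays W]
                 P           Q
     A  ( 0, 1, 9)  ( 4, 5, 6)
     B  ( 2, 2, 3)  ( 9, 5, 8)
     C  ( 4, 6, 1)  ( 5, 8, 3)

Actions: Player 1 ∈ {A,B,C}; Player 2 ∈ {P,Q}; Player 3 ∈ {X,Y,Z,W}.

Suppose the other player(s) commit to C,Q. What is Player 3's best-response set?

P3 best: {W}

u_3(X vs C,Q) = 2
u_3(Y vs C,Q) = 2
u_3(Z vs C,Q) = 0
u_3(W vs C,Q) = 3
max payoff 3 at {W}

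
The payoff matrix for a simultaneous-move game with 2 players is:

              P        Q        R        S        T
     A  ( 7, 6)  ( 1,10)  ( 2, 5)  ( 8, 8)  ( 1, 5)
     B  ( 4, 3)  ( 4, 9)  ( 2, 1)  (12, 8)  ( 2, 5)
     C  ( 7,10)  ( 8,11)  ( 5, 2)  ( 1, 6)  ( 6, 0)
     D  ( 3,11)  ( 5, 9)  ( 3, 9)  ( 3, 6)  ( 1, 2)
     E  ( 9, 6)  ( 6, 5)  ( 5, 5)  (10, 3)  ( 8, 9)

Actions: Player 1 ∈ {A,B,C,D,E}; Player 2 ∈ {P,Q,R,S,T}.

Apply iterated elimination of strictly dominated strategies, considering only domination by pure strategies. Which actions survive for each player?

IESDS → P1:{C,E} P2:{P,Q,T}

P1 drop A (E beats it: P:9>7 Q:6>1 R:5>2 S:10>8 T:8>1)
P1 drop D (E beats it: P:9>3 Q:6>5 R:5>3 S:10>3 T:8>1)
P2 drop R (P beats it: B:3>1 C:10>2 E:6>5)
P2 drop S (Q beats it: B:9>8 C:11>6 E:5>3)
P1 drop B (C beats it: P:7>4 Q:8>4 T:6>2)
P1→{C,E} P2→{P,Q,T}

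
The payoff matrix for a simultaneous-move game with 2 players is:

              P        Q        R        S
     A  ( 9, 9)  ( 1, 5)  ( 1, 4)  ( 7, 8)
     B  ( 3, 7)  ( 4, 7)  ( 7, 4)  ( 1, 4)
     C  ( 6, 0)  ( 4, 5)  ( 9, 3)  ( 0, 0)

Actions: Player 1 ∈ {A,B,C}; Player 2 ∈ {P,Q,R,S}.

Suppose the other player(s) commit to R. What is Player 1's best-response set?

u_1(A vs R) = 1
u_1(B vs R) = 7
u_1(C vs R) = 9
max payoff 9 at {C}

argmax u_1 = {C}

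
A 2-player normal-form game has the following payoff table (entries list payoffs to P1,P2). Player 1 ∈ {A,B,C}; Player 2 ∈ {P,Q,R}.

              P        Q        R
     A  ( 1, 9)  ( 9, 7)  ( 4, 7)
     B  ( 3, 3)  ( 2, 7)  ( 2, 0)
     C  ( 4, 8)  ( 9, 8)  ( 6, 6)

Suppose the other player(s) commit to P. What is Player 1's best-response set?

BR_1 = {C}

u_1(A vs P) = 1
u_1(B vs P) = 3
u_1(C vs P) = 4
max payoff 4 at {C}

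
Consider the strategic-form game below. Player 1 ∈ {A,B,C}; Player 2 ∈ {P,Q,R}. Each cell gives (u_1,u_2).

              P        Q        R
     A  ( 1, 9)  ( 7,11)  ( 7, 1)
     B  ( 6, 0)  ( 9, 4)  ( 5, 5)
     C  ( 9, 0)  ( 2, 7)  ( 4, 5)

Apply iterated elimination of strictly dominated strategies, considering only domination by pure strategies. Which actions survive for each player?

P2 drop P (Q beats it: A:11>9 B:4>0 C:7>0)
P1 drop C (A beats it: Q:7>2 R:7>4)
P1→{A,B} P2→{Q,R}

IESDS → P1:{A,B} P2:{Q,R}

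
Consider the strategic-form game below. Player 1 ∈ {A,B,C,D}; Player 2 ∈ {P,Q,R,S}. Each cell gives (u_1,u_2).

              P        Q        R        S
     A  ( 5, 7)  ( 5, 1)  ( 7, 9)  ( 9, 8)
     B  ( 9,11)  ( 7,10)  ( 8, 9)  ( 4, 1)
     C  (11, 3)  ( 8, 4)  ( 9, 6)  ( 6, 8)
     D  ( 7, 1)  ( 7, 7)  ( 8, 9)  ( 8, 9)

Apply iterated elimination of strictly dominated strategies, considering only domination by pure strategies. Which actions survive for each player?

P1 drop B (C beats it: P:11>9 Q:8>7 R:9>8 S:6>4)
P2 drop P (R beats it: A:9>7 C:6>3 D:9>1)
P2 drop Q (R beats it: A:9>1 C:6>4 D:9>7)
P1→{A,C,D} P2→{R,S}

IESDS → P1:{A,C,D} P2:{R,S}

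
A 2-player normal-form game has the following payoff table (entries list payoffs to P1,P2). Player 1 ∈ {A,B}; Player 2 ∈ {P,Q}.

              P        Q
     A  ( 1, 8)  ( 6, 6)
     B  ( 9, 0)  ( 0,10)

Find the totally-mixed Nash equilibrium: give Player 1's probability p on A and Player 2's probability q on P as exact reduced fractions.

P1 indiff ⇒ q·1+(1-q)·6 = q·9+(1-q)·0 ⇒ q(-8) = (1-q)(-6) ⇒ q = 3/7
P2 indiff ⇒ p·8+(1-p)·0 = p·6+(1-p)·10 ⇒ p(2) = (1-p)(10) ⇒ p = 5/6

(p,q) = (5/6, 3/7)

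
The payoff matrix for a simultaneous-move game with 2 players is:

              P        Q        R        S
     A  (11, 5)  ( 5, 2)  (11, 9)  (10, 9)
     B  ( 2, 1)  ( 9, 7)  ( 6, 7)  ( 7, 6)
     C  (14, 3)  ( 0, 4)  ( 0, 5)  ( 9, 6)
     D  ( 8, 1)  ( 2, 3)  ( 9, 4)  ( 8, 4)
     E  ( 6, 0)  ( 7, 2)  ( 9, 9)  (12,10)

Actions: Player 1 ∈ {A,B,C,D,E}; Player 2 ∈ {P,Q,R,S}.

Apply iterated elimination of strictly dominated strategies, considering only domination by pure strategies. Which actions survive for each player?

P1 drop D (A beats it: P:11>8 Q:5>2 R:11>9 S:10>8)
P2 drop P (R beats it: A:9>5 B:7>1 C:5>3 E:9>0)
P1 drop C (A beats it: Q:5>0 R:11>0 S:10>9)
P1→{A,B,E} P2→{Q,R,S}

Survivors P1:{A,B,E} P2:{Q,R,S}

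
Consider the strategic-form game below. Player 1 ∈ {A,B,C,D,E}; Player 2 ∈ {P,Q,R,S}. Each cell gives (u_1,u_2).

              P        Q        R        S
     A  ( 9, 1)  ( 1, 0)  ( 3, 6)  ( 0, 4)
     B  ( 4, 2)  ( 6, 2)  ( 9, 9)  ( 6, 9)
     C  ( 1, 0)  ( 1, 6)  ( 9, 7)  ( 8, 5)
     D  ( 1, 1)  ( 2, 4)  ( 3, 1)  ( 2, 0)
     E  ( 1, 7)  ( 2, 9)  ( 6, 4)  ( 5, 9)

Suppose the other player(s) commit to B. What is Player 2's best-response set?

P2 best: {R,S}

u_2(P vs B) = 2
u_2(Q vs B) = 2
u_2(R vs B) = 9
u_2(S vs B) = 9
max payoff 9 at {R,S}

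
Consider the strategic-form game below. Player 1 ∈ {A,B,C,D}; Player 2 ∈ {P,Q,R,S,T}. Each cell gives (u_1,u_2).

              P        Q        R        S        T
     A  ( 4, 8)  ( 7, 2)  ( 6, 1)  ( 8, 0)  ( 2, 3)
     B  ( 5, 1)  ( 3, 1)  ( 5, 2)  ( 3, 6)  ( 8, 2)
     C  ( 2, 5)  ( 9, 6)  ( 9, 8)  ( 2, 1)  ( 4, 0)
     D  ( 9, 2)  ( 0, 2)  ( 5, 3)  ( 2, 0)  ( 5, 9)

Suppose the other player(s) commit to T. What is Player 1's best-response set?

argmax u_1 = {B}

u_1(A vs T) = 2
u_1(B vs T) = 8
u_1(C vs T) = 4
u_1(D vs T) = 5
max payoff 8 at {B}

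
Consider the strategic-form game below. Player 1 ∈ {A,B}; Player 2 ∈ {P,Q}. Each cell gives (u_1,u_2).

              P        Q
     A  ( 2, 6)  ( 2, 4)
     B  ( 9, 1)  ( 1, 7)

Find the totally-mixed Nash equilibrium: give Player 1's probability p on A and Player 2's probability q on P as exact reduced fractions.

P1 indiff ⇒ q·2+(1-q)·2 = q·9+(1-q)·1 ⇒ q(-7) = (1-q)(-1) ⇒ q = 1/8
P2 indiff ⇒ p·6+(1-p)·1 = p·4+(1-p)·7 ⇒ p(2) = (1-p)(6) ⇒ p = 3/4

p=3/4, q=1/8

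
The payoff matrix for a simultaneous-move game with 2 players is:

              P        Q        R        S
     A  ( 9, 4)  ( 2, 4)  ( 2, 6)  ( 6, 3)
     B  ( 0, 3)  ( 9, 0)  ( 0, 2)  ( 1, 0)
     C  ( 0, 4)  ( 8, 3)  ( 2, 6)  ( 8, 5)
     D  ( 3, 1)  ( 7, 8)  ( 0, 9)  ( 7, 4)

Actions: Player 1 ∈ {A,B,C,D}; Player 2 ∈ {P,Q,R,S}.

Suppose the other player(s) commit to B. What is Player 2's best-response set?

BR_2 = {P}

u_2(P vs B) = 3
u_2(Q vs B) = 0
u_2(R vs B) = 2
u_2(S vs B) = 0
max payoff 3 at {P}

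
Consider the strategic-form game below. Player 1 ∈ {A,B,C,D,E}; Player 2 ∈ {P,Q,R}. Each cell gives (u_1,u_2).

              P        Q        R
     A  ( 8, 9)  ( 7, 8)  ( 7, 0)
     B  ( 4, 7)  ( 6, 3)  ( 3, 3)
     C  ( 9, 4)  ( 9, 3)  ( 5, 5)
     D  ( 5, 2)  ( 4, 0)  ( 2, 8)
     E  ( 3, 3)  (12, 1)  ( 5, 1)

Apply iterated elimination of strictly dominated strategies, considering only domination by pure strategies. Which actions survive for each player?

Survivors P1:{A,C} P2:{P,R}

P1 drop B (A beats it: P:8>4 Q:7>6 R:7>3)
P1 drop D (A beats it: P:8>5 Q:7>4 R:7>2)
P2 drop Q (P beats it: A:9>8 C:4>3 E:3>1)
P1 drop E (A beats it: P:8>3 R:7>5)
P1→{A,C} P2→{P,R}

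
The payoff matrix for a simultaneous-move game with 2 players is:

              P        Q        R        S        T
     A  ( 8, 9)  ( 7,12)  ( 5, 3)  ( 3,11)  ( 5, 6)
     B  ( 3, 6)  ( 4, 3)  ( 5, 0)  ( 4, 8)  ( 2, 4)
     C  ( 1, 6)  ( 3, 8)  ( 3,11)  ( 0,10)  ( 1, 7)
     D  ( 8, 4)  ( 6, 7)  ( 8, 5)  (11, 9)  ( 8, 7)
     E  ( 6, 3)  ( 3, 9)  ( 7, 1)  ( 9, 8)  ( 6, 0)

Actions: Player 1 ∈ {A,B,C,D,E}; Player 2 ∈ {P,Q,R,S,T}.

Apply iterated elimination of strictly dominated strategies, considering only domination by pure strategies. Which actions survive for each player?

P1 drop B (D beats it: P:8>3 Q:6>4 R:8>5 S:11>4 T:8>2)
P1 drop C (A beats it: P:8>1 Q:7>3 R:5>3 S:3>0 T:5>1)
P1 drop E (D beats it: P:8>6 Q:6>3 R:8>7 S:11>9 T:8>6)
P2 drop P (Q beats it: A:12>9 D:7>4)
P2 drop R (Q beats it: A:12>3 D:7>5)
P2 drop T (S beats it: A:11>6 D:9>7)
P1→{A,D} P2→{Q,S}

IESDS → P1:{A,D} P2:{Q,S}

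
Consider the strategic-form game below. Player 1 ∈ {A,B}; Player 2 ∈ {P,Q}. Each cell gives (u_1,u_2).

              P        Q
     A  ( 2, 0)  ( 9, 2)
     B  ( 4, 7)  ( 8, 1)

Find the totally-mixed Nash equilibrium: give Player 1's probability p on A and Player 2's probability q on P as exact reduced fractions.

P1 indiff ⇒ q·2+(1-q)·9 = q·4+(1-q)·8 ⇒ q(-2) = (1-q)(-1) ⇒ q = 1/3
P2 indiff ⇒ p·0+(1-p)·7 = p·2+(1-p)·1 ⇒ p(-2) = (1-p)(-6) ⇒ p = 3/4

(p,q) = (3/4, 1/3)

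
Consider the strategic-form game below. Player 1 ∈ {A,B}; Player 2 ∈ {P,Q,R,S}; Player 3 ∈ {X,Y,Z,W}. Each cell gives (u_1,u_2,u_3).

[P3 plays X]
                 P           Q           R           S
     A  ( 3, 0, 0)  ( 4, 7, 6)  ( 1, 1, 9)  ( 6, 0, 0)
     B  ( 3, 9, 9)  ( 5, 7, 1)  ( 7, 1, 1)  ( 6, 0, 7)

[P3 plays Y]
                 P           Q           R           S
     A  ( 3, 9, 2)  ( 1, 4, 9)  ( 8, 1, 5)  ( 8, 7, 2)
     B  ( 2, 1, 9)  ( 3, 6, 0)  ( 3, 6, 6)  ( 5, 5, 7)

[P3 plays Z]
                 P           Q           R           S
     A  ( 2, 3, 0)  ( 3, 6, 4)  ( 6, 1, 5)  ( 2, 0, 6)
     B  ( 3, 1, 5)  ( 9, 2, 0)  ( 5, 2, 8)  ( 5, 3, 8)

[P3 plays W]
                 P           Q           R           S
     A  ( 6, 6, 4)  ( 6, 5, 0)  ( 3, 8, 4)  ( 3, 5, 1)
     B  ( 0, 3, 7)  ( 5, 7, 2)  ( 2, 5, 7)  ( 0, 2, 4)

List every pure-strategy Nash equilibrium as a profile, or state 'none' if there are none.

NE set: (B,P,X), (B,S,Z)

(A,P,X): not NE [P2→Q gives 7>0; P3→W gives 4>0]
(A,P,Y): not NE [P3→W gives 4>2]
(A,P,Z): not NE [P1→B gives 3>2; P2→Q gives 6>3; P3→W gives 4>0]
(A,P,W): not NE [P2→R gives 8>6]
(A,Q,X): not NE [P1→B gives 5>4; P3→Y gives 9>6]
(A,Q,Y): not NE [P1→B gives 3>1; P2→P gives 9>4]
(A,Q,Z): not NE [P1→B gives 9>3; P3→Y gives 9>4]
(A,Q,W): not NE [P2→R gives 8>5; P3→Y gives 9>0]
(A,R,X): not NE [P1→B gives 7>1; P2→Q gives 7>1]
(A,R,Y): not NE [P2→P gives 9>1; P3→X gives 9>5]
(A,R,Z): not NE [P2→Q gives 6>1; P3→X gives 9>5]
(A,R,W): not NE [P3→X gives 9>4]
(A,S,X): not NE [P2→Q gives 7>0; P3→Z gives 6>0]
(A,S,Y): not NE [P2→P gives 9>7; P3→Z gives 6>2]
(A,S,Z): not NE [P1→B gives 5>2; P2→Q gives 6>0]
(A,S,W): not NE [P2→R gives 8>5; P3→Z gives 6>1]
(B,P,X): NE
(B,P,Y): not NE [P1→A gives 3>2; P2→R gives 6>1]
(B,P,Z): not NE [P2→S gives 3>1; P3→Y gives 9>5]
(B,P,W): not NE [P1→A gives 6>0; P2→Q gives 7>3; P3→Y gives 9>7]
(B,Q,X): not NE [P2→P gives 9>7; P3→W gives 2>1]
(B,Q,Y): not NE [P3→W gives 2>0]
(B,Q,Z): not NE [P2→S gives 3>2; P3→W gives 2>0]
(B,Q,W): not NE [P1→A gives 6>5]
(B,R,X): not NE [P2→P gives 9>1; P3→Z gives 8>1]
(B,R,Y): not NE [P1→A gives 8>3; P3→Z gives 8>6]
(B,R,Z): not NE [P1→A gives 6>5; P2→S gives 3>2]
(B,R,W): not NE [P1→A gives 3>2; P2→Q gives 7>5; P3→Z gives 8>7]
(B,S,X): not NE [P2→P gives 9>0; P3→Z gives 8>7]
(B,S,Y): not NE [P1→A gives 8>5; P2→R gives 6>5; P3→Z gives 8>7]
(B,S,Z): NE
(B,S,W): not NE [P1→A gives 3>0; P2→Q gives 7>2; P3→Z gives 8>4]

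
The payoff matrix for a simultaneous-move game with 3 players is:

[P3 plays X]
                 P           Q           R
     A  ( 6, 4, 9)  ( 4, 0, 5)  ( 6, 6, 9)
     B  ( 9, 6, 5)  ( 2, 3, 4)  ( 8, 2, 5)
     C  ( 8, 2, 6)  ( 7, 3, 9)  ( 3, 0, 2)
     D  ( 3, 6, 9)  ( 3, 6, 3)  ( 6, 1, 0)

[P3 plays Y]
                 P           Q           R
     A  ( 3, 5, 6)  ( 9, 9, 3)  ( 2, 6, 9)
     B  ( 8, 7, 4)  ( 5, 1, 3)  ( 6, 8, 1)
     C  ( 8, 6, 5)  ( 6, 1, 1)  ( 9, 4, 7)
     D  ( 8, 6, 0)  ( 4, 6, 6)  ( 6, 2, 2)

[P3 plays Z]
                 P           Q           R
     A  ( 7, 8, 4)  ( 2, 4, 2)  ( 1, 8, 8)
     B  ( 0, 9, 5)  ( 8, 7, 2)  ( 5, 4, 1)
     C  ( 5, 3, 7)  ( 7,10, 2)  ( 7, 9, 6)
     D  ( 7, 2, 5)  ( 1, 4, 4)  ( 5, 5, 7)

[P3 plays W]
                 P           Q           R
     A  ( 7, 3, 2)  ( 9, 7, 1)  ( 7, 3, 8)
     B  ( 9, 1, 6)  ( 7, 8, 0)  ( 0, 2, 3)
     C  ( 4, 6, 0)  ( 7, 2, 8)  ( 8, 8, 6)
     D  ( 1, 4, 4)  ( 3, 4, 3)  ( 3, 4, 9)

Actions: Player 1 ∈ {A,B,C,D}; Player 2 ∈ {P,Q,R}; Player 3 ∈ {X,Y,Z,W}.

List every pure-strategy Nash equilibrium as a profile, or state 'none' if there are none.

PSNE = {(C,Q,X)}

(A,P,X): not NE [P1→B gives 9>6; P2→R gives 6>4]
(A,P,Y): not NE [P1→D gives 8>3; P2→Q gives 9>5; P3→X gives 9>6]
(A,P,Z): not NE [P3→X gives 9>4]
(A,P,W): not NE [P1→B gives 9>7; P2→Q gives 7>3; P3→X gives 9>2]
(A,Q,X): not NE [P1→C gives 7>4; P2→R gives 6>0]
(A,Q,Y): not NE [P3→X gives 5>3]
(A,Q,Z): not NE [P1→B gives 8>2; P2→R gives 8>4; P3→X gives 5>2]
(A,Q,W): not NE [P3→X gives 5>1]
(A,R,X): not NE [P1→B gives 8>6]
(A,R,Y): not NE [P1→C gives 9>2; P2→Q gives 9>6]
(A,R,Z): not NE [P1→C gives 7>1; P3→Y gives 9>8]
(A,R,W): not NE [P1→C gives 8>7; P2→Q gives 7>3; P3→Y gives 9>8]
(B,P,X): not NE [P3→W gives 6>5]
(B,P,Y): not NE [P2→R gives 8>7; P3→W gives 6>4]
(B,P,Z): not NE [P1→D gives 7>0; P3→W gives 6>5]
(B,P,W): not NE [P2→Q gives 8>1]
(B,Q,X): not NE [P1→C gives 7>2; P2→P gives 6>3]
(B,Q,Y): not NE [P1→A gives 9>5; P2→R gives 8>1; P3→X gives 4>3]
(B,Q,Z): not NE [P2→P gives 9>7; P3→X gives 4>2]
(B,Q,W): not NE [P1→A gives 9>7; P3→X gives 4>0]
(B,R,X): not NE [P2→P gives 6>2]
(B,R,Y): not NE [P1→C gives 9>6; P3→X gives 5>1]
(B,R,Z): not NE [P1→C gives 7>5; P2→P gives 9>4; P3→X gives 5>1]
(B,R,W): not NE [P1→C gives 8>0; P2→Q gives 8>2; P3→X gives 5>3]
(C,P,X): not NE [P1→B gives 9>8; P2→Q gives 3>2; P3→Z gives 7>6]
(C,P,Y): not NE [P3→Z gives 7>5]
(C,P,Z): not NE [P1→D gives 7>5; P2→Q gives 10>3]
(C,P,W): not NE [P1→B gives 9>4; P2→R gives 8>6; P3→Z gives 7>0]
(C,Q,X): NE
(C,Q,Y): not NE [P1→A gives 9>6; P2→P gives 6>1; P3→X gives 9>1]
(C,Q,Z): not NE [P1→B gives 8>7; P3→X gives 9>2]
(C,Q,W): not NE [P1→A gives 9>7; P2→R gives 8>2; P3→X gives 9>8]
(C,R,X): not NE [P1→B gives 8>3; P2→Q gives 3>0; P3→Y gives 7>2]
(C,R,Y): not NE [P2→P gives 6>4]
(C,R,Z): not NE [P2→Q gives 10>9; P3→Y gives 7>6]
(C,R,W): not NE [P3→Y gives 7>6]
(D,P,X): not NE [P1→B gives 9>3]
(D,P,Y): not NE [P3→X gives 9>0]
(D,P,Z): not NE [P2→R gives 5>2; P3→X gives 9>5]
(D,P,W): not NE [P1→B gives 9>1; P3→X gives 9>4]
(D,Q,X): not NE [P1→C gives 7>3; P3→Y gives 6>3]
(D,Q,Y): not NE [P1→A gives 9>4]
(D,Q,Z): not NE [P1→B gives 8>1; P2→R gives 5>4; P3→Y gives 6>4]
(D,Q,W): not NE [P1→A gives 9>3; P3→Y gives 6>3]
(D,R,X): not NE [P1→B gives 8>6; P2→Q gives 6>1; P3→W gives 9>0]
(D,R,Y): not NE [P1→C gives 9>6; P2→Q gives 6>2; P3→W gives 9>2]
(D,R,Z): not NE [P1→C gives 7>5; P3→W gives 9>7]
(D,R,W): not NE [P1→C gives 8>3]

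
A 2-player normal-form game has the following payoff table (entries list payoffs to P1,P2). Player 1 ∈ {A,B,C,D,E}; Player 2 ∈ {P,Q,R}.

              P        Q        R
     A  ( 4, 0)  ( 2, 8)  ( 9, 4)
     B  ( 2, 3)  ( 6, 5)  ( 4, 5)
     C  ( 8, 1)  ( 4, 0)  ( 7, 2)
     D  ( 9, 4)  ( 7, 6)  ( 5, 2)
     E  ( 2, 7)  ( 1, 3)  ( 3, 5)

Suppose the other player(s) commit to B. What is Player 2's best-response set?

u_2(P vs B) = 3
u_2(Q vs B) = 5
u_2(R vs B) = 5
max payoff 5 at {Q,R}

argmax u_2 = {Q,R}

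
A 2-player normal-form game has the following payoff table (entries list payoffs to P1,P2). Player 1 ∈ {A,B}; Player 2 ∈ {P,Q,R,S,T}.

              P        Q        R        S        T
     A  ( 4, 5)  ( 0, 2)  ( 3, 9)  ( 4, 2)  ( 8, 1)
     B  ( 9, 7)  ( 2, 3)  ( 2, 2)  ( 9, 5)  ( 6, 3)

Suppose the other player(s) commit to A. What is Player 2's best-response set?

P2 best: {R}

u_2(P vs A) = 5
u_2(Q vs A) = 2
u_2(R vs A) = 9
u_2(S vs A) = 2
u_2(T vs A) = 1
max payoff 9 at {R}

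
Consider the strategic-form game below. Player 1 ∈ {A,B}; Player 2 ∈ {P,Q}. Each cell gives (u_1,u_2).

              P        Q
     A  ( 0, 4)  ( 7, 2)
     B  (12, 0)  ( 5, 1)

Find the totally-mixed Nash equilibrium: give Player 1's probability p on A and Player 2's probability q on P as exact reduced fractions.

P1 indiff ⇒ q·0+(1-q)·7 = q·12+(1-q)·5 ⇒ q(-12) = (1-q)(-2) ⇒ q = 1/7
P2 indiff ⇒ p·4+(1-p)·0 = p·2+(1-p)·1 ⇒ p(2) = (1-p)(1) ⇒ p = 1/3

p=1/3, q=1/7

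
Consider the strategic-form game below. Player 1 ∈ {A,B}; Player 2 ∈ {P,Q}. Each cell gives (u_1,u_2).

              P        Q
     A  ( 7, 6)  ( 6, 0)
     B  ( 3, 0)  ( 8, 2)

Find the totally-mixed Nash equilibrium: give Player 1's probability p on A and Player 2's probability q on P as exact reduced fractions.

P1 indiff ⇒ q·7+(1-q)·6 = q·3+(1-q)·8 ⇒ q(4) = (1-q)(2) ⇒ q = 1/3
P2 indiff ⇒ p·6+(1-p)·0 = p·0+(1-p)·2 ⇒ p(6) = (1-p)(2) ⇒ p = 1/4

p=1/4, q=1/3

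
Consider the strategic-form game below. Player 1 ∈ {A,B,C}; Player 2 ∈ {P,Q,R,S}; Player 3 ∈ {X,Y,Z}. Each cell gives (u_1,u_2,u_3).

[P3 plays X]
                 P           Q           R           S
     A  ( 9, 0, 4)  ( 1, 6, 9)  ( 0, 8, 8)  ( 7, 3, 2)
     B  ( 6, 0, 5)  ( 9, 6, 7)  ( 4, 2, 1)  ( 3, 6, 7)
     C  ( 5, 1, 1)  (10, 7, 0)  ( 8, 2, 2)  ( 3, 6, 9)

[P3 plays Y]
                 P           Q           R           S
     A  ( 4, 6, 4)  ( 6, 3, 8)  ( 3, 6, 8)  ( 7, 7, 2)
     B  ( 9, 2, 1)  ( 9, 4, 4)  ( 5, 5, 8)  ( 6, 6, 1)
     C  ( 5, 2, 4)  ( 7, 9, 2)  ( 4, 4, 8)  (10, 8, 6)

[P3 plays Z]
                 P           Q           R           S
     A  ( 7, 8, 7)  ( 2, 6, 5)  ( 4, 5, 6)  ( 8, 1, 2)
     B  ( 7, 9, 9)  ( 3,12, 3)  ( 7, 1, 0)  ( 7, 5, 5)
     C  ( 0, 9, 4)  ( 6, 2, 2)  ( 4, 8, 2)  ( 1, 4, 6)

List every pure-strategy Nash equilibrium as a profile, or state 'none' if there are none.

PSNE = {(A,P,Z)}

(A,P,X): not NE [P2→R gives 8>0; P3→Z gives 7>4]
(A,P,Y): not NE [P1→B gives 9>4; P2→S gives 7>6; P3→Z gives 7>4]
(A,P,Z): NE
(A,Q,X): not NE [P1→C gives 10>1; P2→R gives 8>6]
(A,Q,Y): not NE [P1→B gives 9>6; P2→S gives 7>3; P3→X gives 9>8]
(A,Q,Z): not NE [P1→C gives 6>2; P2→P gives 8>6; P3→X gives 9>5]
(A,R,X): not NE [P1→C gives 8>0]
(A,R,Y): not NE [P1→B gives 5>3; P2→S gives 7>6]
(A,R,Z): not NE [P1→B gives 7>4; P2→P gives 8>5; P3→Y gives 8>6]
(A,S,X): not NE [P2→R gives 8>3]
(A,S,Y): not NE [P1→C gives 10>7]
(A,S,Z): not NE [P2→P gives 8>1]
(B,P,X): not NE [P1→A gives 9>6; P2→S gives 6>0; P3→Z gives 9>5]
(B,P,Y): not NE [P2→S gives 6>2; P3→Z gives 9>1]
(B,P,Z): not NE [P2→Q gives 12>9]
(B,Q,X): not NE [P1→C gives 10>9]
(B,Q,Y): not NE [P2→S gives 6>4; P3→X gives 7>4]
(B,Q,Z): not NE [P1→C gives 6>3; P3→X gives 7>3]
(B,R,X): not NE [P1→C gives 8>4; P2→S gives 6>2; P3→Y gives 8>1]
(B,R,Y): not NE [P2→S gives 6>5]
(B,R,Z): not NE [P2→Q gives 12>1; P3→Y gives 8>0]
(B,S,X): not NE [P1→A gives 7>3]
(B,S,Y): not NE [P1→C gives 10>6; P3→X gives 7>1]
(B,S,Z): not NE [P1→A gives 8>7; P2→Q gives 12>5; P3→X gives 7>5]
(C,P,X): not NE [P1→A gives 9>5; P2→Q gives 7>1; P3→Z gives 4>1]
(C,P,Y): not NE [P1→B gives 9>5; P2→Q gives 9>2]
(C,P,Z): not NE [P1→B gives 7>0]
(C,Q,X): not NE [P3→Z gives 2>0]
(C,Q,Y): not NE [P1→B gives 9>7]
(C,Q,Z): not NE [P2→P gives 9>2]
(C,R,X): not NE [P2→Q gives 7>2; P3→Y gives 8>2]
(C,R,Y): not NE [P1→B gives 5>4; P2→Q gives 9>4]
(C,R,Z): not NE [P1→B gives 7>4; P2→P gives 9>8; P3→Y gives 8>2]
(C,S,X): not NE [P1→A gives 7>3; P2→Q gives 7>6]
(C,S,Y): not NE [P2→Q gives 9>8; P3→X gives 9>6]
(C,S,Z): not NE [P1→A gives 8>1; P2→P gives 9>4; P3→X gives 9>6]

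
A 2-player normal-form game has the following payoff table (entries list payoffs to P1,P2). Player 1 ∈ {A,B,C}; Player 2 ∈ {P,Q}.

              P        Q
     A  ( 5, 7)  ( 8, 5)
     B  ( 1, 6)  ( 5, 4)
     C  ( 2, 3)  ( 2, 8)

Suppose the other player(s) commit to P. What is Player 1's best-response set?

u_1(A vs P) = 5
u_1(B vs P) = 1
u_1(C vs P) = 2
max payoff 5 at {A}

BR_1 = {A}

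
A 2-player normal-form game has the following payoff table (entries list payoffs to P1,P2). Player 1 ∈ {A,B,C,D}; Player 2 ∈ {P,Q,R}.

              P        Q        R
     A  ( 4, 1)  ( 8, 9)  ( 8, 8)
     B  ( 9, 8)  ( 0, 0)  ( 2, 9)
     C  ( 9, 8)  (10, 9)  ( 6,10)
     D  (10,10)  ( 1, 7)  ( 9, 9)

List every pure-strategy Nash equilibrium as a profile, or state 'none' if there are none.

Nash profiles: (D,P)

(A,P): not NE [P1→D gives 10>4; P2→Q gives 9>1]
(A,Q): not NE [P1→C gives 10>8]
(A,R): not NE [P1→D gives 9>8; P2→Q gives 9>8]
(B,P): not NE [P1→D gives 10>9; P2→R gives 9>8]
(B,Q): not NE [P1→C gives 10>0; P2→R gives 9>0]
(B,R): not NE [P1→D gives 9>2]
(C,P): not NE [P1→D gives 10>9; P2→R gives 10>8]
(C,Q): not NE [P2→R gives 10>9]
(C,R): not NE [P1→D gives 9>6]
(D,P): NE
(D,Q): not NE [P1→C gives 10>1; P2→P gives 10>7]
(D,R): not NE [P2→P gives 10>9]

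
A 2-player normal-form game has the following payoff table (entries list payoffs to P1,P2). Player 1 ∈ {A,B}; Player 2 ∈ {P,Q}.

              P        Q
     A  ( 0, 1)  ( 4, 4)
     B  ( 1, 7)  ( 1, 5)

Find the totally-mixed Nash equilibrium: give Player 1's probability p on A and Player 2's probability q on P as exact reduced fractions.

P1 indiff ⇒ q·0+(1-q)·4 = q·1+(1-q)·1 ⇒ q(-1) = (1-q)(-3) ⇒ q = 3/4
P2 indiff ⇒ p·1+(1-p)·7 = p·4+(1-p)·5 ⇒ p(-3) = (1-p)(-2) ⇒ p = 2/5

(p,q) = (2/5, 3/4)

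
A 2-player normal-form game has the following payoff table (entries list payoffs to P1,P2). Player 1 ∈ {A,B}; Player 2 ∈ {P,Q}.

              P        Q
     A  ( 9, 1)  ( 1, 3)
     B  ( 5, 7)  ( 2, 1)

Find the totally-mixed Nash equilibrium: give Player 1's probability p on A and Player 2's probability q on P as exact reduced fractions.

P1 indiff ⇒ q·9+(1-q)·1 = q·5+(1-q)·2 ⇒ q(4) = (1-q)(1) ⇒ q = 1/5
P2 indiff ⇒ p·1+(1-p)·7 = p·3+(1-p)·1 ⇒ p(-2) = (1-p)(-6) ⇒ p = 3/4

p=3/4, q=1/5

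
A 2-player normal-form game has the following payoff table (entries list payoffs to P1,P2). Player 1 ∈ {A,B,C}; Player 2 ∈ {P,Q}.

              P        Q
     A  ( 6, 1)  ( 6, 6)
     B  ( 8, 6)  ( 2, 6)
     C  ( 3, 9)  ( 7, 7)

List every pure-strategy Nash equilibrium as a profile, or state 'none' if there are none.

(A,P): not NE [P1→B gives 8>6; P2→Q gives 6>1]
(A,Q): not NE [P1→C gives 7>6]
(B,P): NE
(B,Q): not NE [P1→C gives 7>2]
(C,P): not NE [P1→B gives 8>3]
(C,Q): not NE [P2→P gives 9>7]

Nash profiles: (B,P)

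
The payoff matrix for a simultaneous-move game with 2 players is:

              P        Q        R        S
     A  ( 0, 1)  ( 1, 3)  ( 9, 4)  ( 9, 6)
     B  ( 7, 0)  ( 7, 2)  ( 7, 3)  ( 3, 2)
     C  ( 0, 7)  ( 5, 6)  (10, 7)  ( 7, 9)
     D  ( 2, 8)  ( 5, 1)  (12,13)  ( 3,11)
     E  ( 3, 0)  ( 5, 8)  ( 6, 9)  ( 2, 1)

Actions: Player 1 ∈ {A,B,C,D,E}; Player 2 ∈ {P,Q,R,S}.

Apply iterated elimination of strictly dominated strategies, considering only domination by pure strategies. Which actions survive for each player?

Remaining: P1:{A,C,D} P2:{R,S}

P1 drop E (B beats it: P:7>3 Q:7>5 R:7>6 S:3>2)
P2 drop P (S beats it: A:6>1 B:2>0 C:9>7 D:11>8)
P2 drop Q (R beats it: A:4>3 B:3>2 C:7>6 D:13>1)
P1 drop B (A beats it: R:9>7 S:9>3)
P1→{A,C,D} P2→{R,S}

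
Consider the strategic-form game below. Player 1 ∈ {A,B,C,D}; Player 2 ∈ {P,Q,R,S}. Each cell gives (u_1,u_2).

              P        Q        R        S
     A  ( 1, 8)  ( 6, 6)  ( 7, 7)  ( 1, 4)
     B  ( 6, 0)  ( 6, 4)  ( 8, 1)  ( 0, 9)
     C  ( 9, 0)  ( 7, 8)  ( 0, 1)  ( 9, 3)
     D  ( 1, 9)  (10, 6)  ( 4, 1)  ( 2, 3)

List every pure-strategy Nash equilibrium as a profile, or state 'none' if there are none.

(A,P): not NE [P1→C gives 9>1]
(A,Q): not NE [P1→D gives 10>6; P2→P gives 8>6]
(A,R): not NE [P1→B gives 8>7; P2→P gives 8>7]
(A,S): not NE [P1→C gives 9>1; P2→P gives 8>4]
(B,P): not NE [P1→C gives 9>6; P2→S gives 9>0]
(B,Q): not NE [P1→D gives 10>6; P2→S gives 9>4]
(B,R): not NE [P2→S gives 9>1]
(B,S): not NE [P1→C gives 9>0]
(C,P): not NE [P2→Q gives 8>0]
(C,Q): not NE [P1→D gives 10>7]
(C,R): not NE [P1→B gives 8>0; P2→Q gives 8>1]
(C,S): not NE [P2→Q gives 8>3]
(D,P): not NE [P1→C gives 9>1]
(D,Q): not NE [P2→P gives 9>6]
(D,R): not NE [P1→B gives 8>4; P2→P gives 9>1]
(D,S): not NE [P1→C gives 9>2; P2→P gives 9>3]

PSNE: ∅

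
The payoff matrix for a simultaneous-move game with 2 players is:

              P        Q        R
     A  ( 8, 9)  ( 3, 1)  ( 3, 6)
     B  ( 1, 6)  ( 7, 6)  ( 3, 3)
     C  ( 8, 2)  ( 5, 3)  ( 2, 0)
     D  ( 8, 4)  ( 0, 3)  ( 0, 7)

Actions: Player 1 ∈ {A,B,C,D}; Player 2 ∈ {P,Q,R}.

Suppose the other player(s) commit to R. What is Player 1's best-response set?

u_1(A vs R) = 3
u_1(B vs R) = 3
u_1(C vs R) = 2
u_1(D vs R) = 0
max payoff 3 at {A,B}

P1 best: {A,B}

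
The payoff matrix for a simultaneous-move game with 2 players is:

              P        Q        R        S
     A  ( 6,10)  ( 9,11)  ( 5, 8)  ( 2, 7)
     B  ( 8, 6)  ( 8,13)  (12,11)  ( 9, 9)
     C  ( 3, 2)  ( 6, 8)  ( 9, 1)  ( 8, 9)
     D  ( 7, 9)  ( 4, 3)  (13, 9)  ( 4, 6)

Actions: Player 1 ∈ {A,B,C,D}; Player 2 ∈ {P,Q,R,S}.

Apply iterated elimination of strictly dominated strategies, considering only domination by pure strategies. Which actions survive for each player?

P1 drop C (B beats it: P:8>3 Q:8>6 R:12>9 S:9>8)
P2 drop S (R beats it: A:8>7 B:11>9 D:9>6)
P1→{A,B,D} P2→{P,Q,R}

IESDS → P1:{A,B,D} P2:{P,Q,R}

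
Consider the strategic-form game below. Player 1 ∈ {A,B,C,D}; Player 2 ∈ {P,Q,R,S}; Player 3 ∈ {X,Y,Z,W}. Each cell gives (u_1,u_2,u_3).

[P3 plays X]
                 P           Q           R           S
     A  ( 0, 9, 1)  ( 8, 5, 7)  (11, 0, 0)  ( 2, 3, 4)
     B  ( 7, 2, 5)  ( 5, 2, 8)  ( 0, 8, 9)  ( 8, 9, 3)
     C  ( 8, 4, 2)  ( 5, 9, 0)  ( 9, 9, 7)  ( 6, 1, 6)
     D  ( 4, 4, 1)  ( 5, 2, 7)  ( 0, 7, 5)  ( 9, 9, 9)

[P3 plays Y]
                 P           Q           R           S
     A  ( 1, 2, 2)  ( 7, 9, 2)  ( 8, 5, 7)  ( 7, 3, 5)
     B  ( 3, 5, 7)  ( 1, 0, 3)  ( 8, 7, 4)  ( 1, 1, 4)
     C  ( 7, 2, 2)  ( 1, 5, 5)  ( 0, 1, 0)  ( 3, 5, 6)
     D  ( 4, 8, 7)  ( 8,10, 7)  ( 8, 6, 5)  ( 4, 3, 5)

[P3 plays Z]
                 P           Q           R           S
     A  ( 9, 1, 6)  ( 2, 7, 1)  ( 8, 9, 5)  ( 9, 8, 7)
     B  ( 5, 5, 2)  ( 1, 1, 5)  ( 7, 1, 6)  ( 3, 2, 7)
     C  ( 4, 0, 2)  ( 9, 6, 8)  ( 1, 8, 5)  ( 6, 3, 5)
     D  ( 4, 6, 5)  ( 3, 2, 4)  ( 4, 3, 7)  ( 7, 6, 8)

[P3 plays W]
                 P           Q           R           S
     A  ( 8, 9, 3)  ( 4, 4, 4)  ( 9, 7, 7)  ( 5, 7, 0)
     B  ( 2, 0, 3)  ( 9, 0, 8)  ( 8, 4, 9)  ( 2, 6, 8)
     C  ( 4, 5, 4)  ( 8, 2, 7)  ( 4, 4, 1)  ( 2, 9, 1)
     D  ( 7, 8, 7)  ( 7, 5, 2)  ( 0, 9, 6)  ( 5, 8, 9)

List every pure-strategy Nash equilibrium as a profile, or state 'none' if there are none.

(A,P,X): not NE [P1→C gives 8>0; P3→Z gives 6>1]
(A,P,Y): not NE [P1→C gives 7>1; P2→Q gives 9>2; P3→Z gives 6>2]
(A,P,Z): not NE [P2→R gives 9>1]
(A,P,W): not NE [P3→Z gives 6>3]
(A,Q,X): not NE [P2→P gives 9>5]
(A,Q,Y): not NE [P1→D gives 8>7; P3→X gives 7>2]
(A,Q,Z): not NE [P1→C gives 9>2; P2→R gives 9>7; P3→X gives 7>1]
(A,Q,W): not NE [P1→B gives 9>4; P2→P gives 9>4; P3→X gives 7>4]
(A,R,X): not NE [P2→P gives 9>0; P3→W gives 7>0]
(A,R,Y): not NE [P2→Q gives 9>5]
(A,R,Z): not NE [P3→W gives 7>5]
(A,R,W): not NE [P2→P gives 9>7]
(A,S,X): not NE [P1→D gives 9>2; P2→P gives 9>3; P3→Z gives 7>4]
(A,S,Y): not NE [P2→Q gives 9>3; P3→Z gives 7>5]
(A,S,Z): not NE [P2→R gives 9>8]
(A,S,W): not NE [P2→P gives 9>7; P3→Z gives 7>0]
(B,P,X): not NE [P1→C gives 8>7; P2→S gives 9>2; P3→Y gives 7>5]
(B,P,Y): not NE [P1→C gives 7>3; P2→R gives 7>5]
(B,P,Z): not NE [P1→A gives 9>5; P3→Y gives 7>2]
(B,P,W): not NE [P1→A gives 8>2; P2→S gives 6>0; P3→Y gives 7>3]
(B,Q,X): not NE [P1→A gives 8>5; P2→S gives 9>2]
(B,Q,Y): not NE [P1→D gives 8>1; P2→R gives 7>0; P3→W gives 8>3]
(B,Q,Z): not NE [P1→C gives 9>1; P2→P gives 5>1; P3→W gives 8>5]
(B,Q,W): not NE [P2→S gives 6>0]
(B,R,X): not NE [P1→A gives 11>0; P2→S gives 9>8]
(B,R,Y): not NE [P3→W gives 9>4]
(B,R,Z): not NE [P1→A gives 8>7; P2→P gives 5>1; P3→W gives 9>6]
(B,R,W): not NE [P1→A gives 9>8; P2→S gives 6>4]
(B,S,X): not NE [P1→D gives 9>8; P3→W gives 8>3]
(B,S,Y): not NE [P1→A gives 7>1; P2→R gives 7>1; P3→W gives 8>4]
(B,S,Z): not NE [P1→A gives 9>3; P2→P gives 5>2; P3→W gives 8>7]
(B,S,W): not NE [P1→D gives 5>2]
(C,P,X): not NE [P2→R gives 9>4; P3→W gives 4>2]
(C,P,Y): not NE [P2→S gives 5>2; P3→W gives 4>2]
(C,P,Z): not NE [P1→A gives 9>4; P2→R gives 8>0; P3→W gives 4>2]
(C,P,W): not NE [P1→A gives 8>4; P2→S gives 9>5]
(C,Q,X): not NE [P1→A gives 8>5; P3→Z gives 8>0]
(C,Q,Y): not NE [P1→D gives 8>1; P3→Z gives 8>5]
(C,Q,Z): not NE [P2→R gives 8>6]
(C,Q,W): not NE [P1→B gives 9>8; P2→S gives 9>2; P3→Z gives 8>7]
(C,R,X): not NE [P1→A gives 11>9]
(C,R,Y): not NE [P1→D gives 8>0; P2→S gives 5>1; P3→X gives 7>0]
(C,R,Z): not NE [P1→A gives 8>1; P3→X gives 7>5]
(C,R,W): not NE [P1→A gives 9>4; P2→S gives 9>4; P3→X gives 7>1]
(C,S,X): not NE [P1→D gives 9>6; P2→R gives 9>1]
(C,S,Y): not NE [P1→A gives 7>3]
(C,S,Z): not NE [P1→A gives 9>6; P2→R gives 8>3; P3→Y gives 6>5]
(C,S,W): not NE [P1→D gives 5>2; P3→Y gives 6>1]
(D,P,X): not NE [P1→C gives 8>4; P2→S gives 9>4; P3→W gives 7>1]
(D,P,Y): not NE [P1→C gives 7>4; P2→Q gives 10>8]
(D,P,Z): not NE [P1→A gives 9>4; P3→W gives 7>5]
(D,P,W): not NE [P1→A gives 8>7; P2→R gives 9>8]
(D,Q,X): not NE [P1→A gives 8>5; P2→S gives 9>2]
(D,Q,Y): NE
(D,Q,Z): not NE [P1→C gives 9>3; P2→S gives 6>2; P3→Y gives 7>4]
(D,Q,W): not NE [P1→B gives 9>7; P2→R gives 9>5; P3→Y gives 7>2]
(D,R,X): not NE [P1→A gives 11>0; P2→S gives 9>7; P3→Z gives 7>5]
(D,R,Y): not NE [P2→Q gives 10>6; P3→Z gives 7>5]
(D,R,Z): not NE [P1→A gives 8>4; P2→S gives 6>3]
(D,R,W): not NE [P1→A gives 9>0; P3→Z gives 7>6]
(D,S,X): NE
(D,S,Y): not NE [P1→A gives 7>4; P2→Q gives 10>3; P3→W gives 9>5]
(D,S,Z): not NE [P1→A gives 9>7; P3→W gives 9>8]
(D,S,W): not NE [P2→R gives 9>8]

NE set: (D,Q,Y), (D,S,X)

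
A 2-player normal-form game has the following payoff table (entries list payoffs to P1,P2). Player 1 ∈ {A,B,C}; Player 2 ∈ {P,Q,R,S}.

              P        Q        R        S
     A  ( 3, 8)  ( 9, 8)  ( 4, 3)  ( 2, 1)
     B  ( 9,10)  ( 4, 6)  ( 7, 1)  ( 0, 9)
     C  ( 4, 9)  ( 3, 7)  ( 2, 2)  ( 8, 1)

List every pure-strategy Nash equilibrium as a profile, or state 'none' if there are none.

PSNE = {(A,Q), (B,P)}

(A,P): not NE [P1→B gives 9>3]
(A,Q): NE
(A,R): not NE [P1→B gives 7>4; P2→Q gives 8>3]
(A,S): not NE [P1→C gives 8>2; P2→Q gives 8>1]
(B,P): NE
(B,Q): not NE [P1→A gives 9>4; P2→P gives 10>6]
(B,R): not NE [P2→P gives 10>1]
(B,S): not NE [P1→C gives 8>0; P2→P gives 10>9]
(C,P): not NE [P1→B gives 9>4]
(C,Q): not NE [P1→A gives 9>3; P2→P gives 9>7]
(C,R): not NE [P1→B gives 7>2; P2→P gives 9>2]
(C,S): not NE [P2→P gives 9>1]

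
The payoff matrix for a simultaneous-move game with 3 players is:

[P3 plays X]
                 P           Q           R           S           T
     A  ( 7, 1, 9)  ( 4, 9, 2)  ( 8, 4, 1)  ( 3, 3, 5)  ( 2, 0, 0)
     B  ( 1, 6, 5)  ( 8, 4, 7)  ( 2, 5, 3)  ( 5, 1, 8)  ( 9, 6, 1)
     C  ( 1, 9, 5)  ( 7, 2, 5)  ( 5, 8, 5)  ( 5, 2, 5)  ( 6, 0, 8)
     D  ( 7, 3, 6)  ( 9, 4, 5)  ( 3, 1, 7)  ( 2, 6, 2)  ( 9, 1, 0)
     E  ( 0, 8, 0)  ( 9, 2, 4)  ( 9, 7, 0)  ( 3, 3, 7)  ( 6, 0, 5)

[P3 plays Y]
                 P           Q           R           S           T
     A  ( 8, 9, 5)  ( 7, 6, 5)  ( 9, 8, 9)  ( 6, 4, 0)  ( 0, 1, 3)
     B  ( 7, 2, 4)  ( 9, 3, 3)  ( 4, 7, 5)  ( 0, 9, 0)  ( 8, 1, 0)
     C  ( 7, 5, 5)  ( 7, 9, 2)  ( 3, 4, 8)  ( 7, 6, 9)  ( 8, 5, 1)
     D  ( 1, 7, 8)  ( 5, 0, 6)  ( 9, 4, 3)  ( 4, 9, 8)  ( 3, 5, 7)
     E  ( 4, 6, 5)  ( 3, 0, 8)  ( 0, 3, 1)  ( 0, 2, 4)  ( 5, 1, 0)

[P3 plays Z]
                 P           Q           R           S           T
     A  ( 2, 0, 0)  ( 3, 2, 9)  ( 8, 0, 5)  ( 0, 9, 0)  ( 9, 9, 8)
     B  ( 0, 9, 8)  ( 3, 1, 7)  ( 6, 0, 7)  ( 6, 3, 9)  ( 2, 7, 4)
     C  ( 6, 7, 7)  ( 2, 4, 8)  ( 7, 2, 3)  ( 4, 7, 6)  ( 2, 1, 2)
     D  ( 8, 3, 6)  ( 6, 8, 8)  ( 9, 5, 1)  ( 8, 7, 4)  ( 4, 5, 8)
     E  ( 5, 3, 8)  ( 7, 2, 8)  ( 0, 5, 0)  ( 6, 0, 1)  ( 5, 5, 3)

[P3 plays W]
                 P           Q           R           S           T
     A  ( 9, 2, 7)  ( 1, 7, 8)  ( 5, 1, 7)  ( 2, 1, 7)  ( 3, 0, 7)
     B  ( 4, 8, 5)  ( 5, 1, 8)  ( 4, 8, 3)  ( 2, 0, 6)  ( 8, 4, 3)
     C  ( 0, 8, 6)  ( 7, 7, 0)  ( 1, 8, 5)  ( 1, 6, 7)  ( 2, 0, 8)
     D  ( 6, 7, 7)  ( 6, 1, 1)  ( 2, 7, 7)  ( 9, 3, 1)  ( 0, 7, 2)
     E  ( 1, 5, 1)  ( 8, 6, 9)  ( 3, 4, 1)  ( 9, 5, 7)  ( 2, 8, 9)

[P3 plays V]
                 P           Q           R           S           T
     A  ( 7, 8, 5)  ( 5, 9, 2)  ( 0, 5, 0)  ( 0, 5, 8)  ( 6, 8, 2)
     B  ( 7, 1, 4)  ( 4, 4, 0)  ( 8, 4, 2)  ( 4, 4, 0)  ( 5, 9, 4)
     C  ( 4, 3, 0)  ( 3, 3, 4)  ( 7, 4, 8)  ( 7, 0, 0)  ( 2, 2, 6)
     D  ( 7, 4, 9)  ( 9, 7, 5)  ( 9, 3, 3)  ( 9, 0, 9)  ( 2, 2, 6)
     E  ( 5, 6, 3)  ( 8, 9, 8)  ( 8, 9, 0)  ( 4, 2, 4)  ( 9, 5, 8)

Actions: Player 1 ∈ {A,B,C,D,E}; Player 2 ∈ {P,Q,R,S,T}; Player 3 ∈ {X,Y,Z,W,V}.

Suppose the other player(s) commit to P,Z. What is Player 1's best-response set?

argmax u_1 = {D}

u_1(A vs P,Z) = 2
u_1(B vs P,Z) = 0
u_1(C vs P,Z) = 6
u_1(D vs P,Z) = 8
u_1(E vs P,Z) = 5
max payoff 8 at {D}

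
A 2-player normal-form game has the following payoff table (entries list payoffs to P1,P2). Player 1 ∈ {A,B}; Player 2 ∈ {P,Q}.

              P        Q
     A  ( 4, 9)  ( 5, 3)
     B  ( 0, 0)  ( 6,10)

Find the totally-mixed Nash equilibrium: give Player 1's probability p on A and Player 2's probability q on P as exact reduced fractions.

P1 indiff ⇒ q·4+(1-q)·5 = q·0+(1-q)·6 ⇒ q(4) = (1-q)(1) ⇒ q = 1/5
P2 indiff ⇒ p·9+(1-p)·0 = p·3+(1-p)·10 ⇒ p(6) = (1-p)(10) ⇒ p = 5/8

P1 mixes 5/8 on A; P2 mixes 1/5 on P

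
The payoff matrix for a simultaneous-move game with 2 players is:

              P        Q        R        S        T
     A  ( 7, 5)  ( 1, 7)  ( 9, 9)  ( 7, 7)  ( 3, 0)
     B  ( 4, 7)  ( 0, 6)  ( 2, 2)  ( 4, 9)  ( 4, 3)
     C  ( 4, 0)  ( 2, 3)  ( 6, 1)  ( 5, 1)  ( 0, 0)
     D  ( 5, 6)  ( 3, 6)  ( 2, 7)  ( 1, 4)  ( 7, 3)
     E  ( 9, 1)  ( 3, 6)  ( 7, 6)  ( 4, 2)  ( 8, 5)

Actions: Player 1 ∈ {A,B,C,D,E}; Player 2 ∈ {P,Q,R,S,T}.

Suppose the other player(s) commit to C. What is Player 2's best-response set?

u_2(P vs C) = 0
u_2(Q vs C) = 3
u_2(R vs C) = 1
u_2(S vs C) = 1
u_2(T vs C) = 0
max payoff 3 at {Q}

argmax u_2 = {Q}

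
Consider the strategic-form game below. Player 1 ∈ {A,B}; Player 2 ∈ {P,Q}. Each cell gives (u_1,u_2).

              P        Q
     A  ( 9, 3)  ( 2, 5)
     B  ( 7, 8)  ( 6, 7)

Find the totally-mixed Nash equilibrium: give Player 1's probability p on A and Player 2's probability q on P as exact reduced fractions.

P1 indiff ⇒ q·9+(1-q)·2 = q·7+(1-q)·6 ⇒ q(2) = (1-q)(4) ⇒ q = 2/3
P2 indiff ⇒ p·3+(1-p)·8 = p·5+(1-p)·7 ⇒ p(-2) = (1-p)(-1) ⇒ p = 1/3

P1 mixes 1/3 on A; P2 mixes 2/3 on P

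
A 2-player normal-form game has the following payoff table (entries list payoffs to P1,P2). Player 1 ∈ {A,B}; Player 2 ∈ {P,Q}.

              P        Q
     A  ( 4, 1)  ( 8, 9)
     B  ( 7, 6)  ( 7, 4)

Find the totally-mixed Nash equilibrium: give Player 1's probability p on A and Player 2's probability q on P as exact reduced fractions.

P1 indiff ⇒ q·4+(1-q)·8 = q·7+(1-q)·7 ⇒ q(-3) = (1-q)(-1) ⇒ q = 1/4
P2 indiff ⇒ p·1+(1-p)·6 = p·9+(1-p)·4 ⇒ p(-8) = (1-p)(-2) ⇒ p = 1/5

p=1/5, q=1/4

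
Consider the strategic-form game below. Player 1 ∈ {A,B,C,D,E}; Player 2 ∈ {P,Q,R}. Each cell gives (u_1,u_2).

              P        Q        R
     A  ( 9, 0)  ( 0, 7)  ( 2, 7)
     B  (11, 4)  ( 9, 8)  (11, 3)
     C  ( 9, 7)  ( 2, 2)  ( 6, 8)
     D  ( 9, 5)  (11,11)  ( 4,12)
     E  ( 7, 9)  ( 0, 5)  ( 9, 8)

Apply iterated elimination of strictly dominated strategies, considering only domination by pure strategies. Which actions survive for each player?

P1 drop A (B beats it: P:11>9 Q:9>0 R:11>2)
P1 drop C (B beats it: P:11>9 Q:9>2 R:11>6)
P1 drop E (B beats it: P:11>7 Q:9>0 R:11>9)
P2 drop P (Q beats it: B:8>4 D:11>5)
P1→{B,D} P2→{Q,R}

IESDS → P1:{B,D} P2:{Q,R}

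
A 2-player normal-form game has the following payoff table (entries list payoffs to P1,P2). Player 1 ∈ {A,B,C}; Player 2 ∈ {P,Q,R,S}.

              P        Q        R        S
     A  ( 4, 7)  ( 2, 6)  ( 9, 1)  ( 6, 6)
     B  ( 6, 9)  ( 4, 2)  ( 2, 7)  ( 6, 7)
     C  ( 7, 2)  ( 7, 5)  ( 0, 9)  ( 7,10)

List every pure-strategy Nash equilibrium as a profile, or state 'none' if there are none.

(A,P): not NE [P1→C gives 7>4]
(A,Q): not NE [P1→C gives 7>2; P2→P gives 7>6]
(A,R): not NE [P2→P gives 7>1]
(A,S): not NE [P1→C gives 7>6; P2→P gives 7>6]
(B,P): not NE [P1→C gives 7>6]
(B,Q): not NE [P1→C gives 7>4; P2→P gives 9>2]
(B,R): not NE [P1→A gives 9>2; P2→P gives 9>7]
(B,S): not NE [P1→C gives 7>6; P2→P gives 9>7]
(C,P): not NE [P2→S gives 10>2]
(C,Q): not NE [P2→S gives 10>5]
(C,R): not NE [P1→A gives 9>0; P2→S gives 10>9]
(C,S): NE

PSNE = {(C,S)}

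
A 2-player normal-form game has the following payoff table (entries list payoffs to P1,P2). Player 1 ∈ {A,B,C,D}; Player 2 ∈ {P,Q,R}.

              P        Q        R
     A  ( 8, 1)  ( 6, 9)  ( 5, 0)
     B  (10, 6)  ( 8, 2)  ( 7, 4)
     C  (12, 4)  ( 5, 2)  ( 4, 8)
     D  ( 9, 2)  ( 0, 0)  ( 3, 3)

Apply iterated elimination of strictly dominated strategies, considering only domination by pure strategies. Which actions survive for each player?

P1 drop A (B beats it: P:10>8 Q:8>6 R:7>5)
P1 drop D (B beats it: P:10>9 Q:8>0 R:7>3)
P2 drop Q (P beats it: B:6>2 C:4>2)
P1→{B,C} P2→{P,R}

Survivors P1:{B,C} P2:{P,R}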